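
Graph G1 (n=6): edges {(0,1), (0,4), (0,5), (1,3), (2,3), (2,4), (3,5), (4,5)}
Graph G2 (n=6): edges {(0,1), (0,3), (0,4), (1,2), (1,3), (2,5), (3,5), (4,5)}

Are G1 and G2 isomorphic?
Yes, isomorphic

The graphs are isomorphic.
One valid mapping φ: V(G1) → V(G2): 0→0, 1→4, 2→2, 3→5, 4→1, 5→3

Verify φ preserves adjacency — for each edge of G1, its image is an edge of G2:
  (0,1) → (φ(0),φ(1)) = (0,4) ∈ E(G2) ✓
  (0,4) → (φ(0),φ(4)) = (0,1) ∈ E(G2) ✓
  (0,5) → (φ(0),φ(5)) = (0,3) ∈ E(G2) ✓
  (1,3) → (φ(1),φ(3)) = (4,5) ∈ E(G2) ✓
  (2,3) → (φ(2),φ(3)) = (2,5) ∈ E(G2) ✓
  (2,4) → (φ(2),φ(4)) = (1,2) ∈ E(G2) ✓
  (3,5) → (φ(3),φ(5)) = (3,5) ∈ E(G2) ✓
  (4,5) → (φ(4),φ(5)) = (1,3) ∈ E(G2) ✓
All 8 edges of G1 map to edges of G2, and |E(G1)| = |E(G2)| = 8, so φ is a bijection on edges as well as vertices. Hence G1 ≅ G2.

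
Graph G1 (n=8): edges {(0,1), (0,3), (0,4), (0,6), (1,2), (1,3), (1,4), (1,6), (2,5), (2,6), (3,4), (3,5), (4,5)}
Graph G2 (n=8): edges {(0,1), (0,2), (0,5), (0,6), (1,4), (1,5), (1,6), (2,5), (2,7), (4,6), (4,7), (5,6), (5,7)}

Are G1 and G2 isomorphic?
Yes, isomorphic

The graphs are isomorphic.
One valid mapping φ: V(G1) → V(G2): 0→0, 1→5, 2→7, 3→1, 4→6, 5→4, 6→2, 7→3

Verify φ preserves adjacency — for each edge of G1, its image is an edge of G2:
  (0,1) → (φ(0),φ(1)) = (0,5) ∈ E(G2) ✓
  (0,3) → (φ(0),φ(3)) = (0,1) ∈ E(G2) ✓
  (0,4) → (φ(0),φ(4)) = (0,6) ∈ E(G2) ✓
  (0,6) → (φ(0),φ(6)) = (0,2) ∈ E(G2) ✓
  (1,2) → (φ(1),φ(2)) = (5,7) ∈ E(G2) ✓
  (1,3) → (φ(1),φ(3)) = (1,5) ∈ E(G2) ✓
  (1,4) → (φ(1),φ(4)) = (5,6) ∈ E(G2) ✓
  (1,6) → (φ(1),φ(6)) = (2,5) ∈ E(G2) ✓
  (2,5) → (φ(2),φ(5)) = (4,7) ∈ E(G2) ✓
  (2,6) → (φ(2),φ(6)) = (2,7) ∈ E(G2) ✓
  (3,4) → (φ(3),φ(4)) = (1,6) ∈ E(G2) ✓
  (3,5) → (φ(3),φ(5)) = (1,4) ∈ E(G2) ✓
  (4,5) → (φ(4),φ(5)) = (4,6) ∈ E(G2) ✓
All 13 edges of G1 map to edges of G2, and |E(G1)| = |E(G2)| = 13, so φ is a bijection on edges as well as vertices. Hence G1 ≅ G2.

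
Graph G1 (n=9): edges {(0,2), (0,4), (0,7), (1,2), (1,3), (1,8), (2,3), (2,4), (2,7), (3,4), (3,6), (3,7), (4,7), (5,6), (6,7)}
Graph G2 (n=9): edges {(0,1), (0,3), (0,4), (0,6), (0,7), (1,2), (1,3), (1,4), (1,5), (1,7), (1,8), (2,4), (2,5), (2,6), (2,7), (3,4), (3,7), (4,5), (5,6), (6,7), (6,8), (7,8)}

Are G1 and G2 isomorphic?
No, not isomorphic

The graphs are NOT isomorphic.

Degrees in G1: deg(0)=3, deg(1)=3, deg(2)=5, deg(3)=5, deg(4)=4, deg(5)=1, deg(6)=3, deg(7)=5, deg(8)=1.
Sorted degree sequence of G1: [5, 5, 5, 4, 3, 3, 3, 1, 1].
Degrees in G2: deg(0)=5, deg(1)=7, deg(2)=5, deg(3)=4, deg(4)=5, deg(5)=4, deg(6)=5, deg(7)=6, deg(8)=3.
Sorted degree sequence of G2: [7, 6, 5, 5, 5, 5, 4, 4, 3].
The (sorted) degree sequence is an isomorphism invariant, so since G1 and G2 have different degree sequences they cannot be isomorphic.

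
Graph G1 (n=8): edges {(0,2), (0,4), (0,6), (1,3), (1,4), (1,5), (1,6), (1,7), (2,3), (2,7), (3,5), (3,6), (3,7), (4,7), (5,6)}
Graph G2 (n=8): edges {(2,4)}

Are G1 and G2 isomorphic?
No, not isomorphic

The graphs are NOT isomorphic.

Connected components of G1: 1 component(s) with vertex sets [[0, 1, 2, 3, 4, 5, 6, 7]], sizes [8].
Connected components of G2: 7 component(s) with vertex sets [[0], [1], [3], [5], [6], [7], [2, 4]], sizes [1, 1, 1, 1, 1, 1, 2].
The number of connected components (and the multiset of component sizes) is an isomorphism invariant — an isomorphism maps each component of G1 bijectively onto a component of G2. Since G1 has 1 component(s) and G2 has 7, they cannot be isomorphic.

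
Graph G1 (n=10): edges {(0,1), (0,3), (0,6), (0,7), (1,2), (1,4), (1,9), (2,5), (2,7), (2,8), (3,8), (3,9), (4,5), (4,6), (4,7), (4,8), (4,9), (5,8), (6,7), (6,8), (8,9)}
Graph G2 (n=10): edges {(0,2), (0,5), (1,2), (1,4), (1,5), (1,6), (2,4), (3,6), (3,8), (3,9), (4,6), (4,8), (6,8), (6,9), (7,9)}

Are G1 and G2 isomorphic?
No, not isomorphic

The graphs are NOT isomorphic.

Counting triangles (3-cliques): G1 has 8, G2 has 5.
Triangle count is an isomorphism invariant, so differing triangle counts rule out isomorphism.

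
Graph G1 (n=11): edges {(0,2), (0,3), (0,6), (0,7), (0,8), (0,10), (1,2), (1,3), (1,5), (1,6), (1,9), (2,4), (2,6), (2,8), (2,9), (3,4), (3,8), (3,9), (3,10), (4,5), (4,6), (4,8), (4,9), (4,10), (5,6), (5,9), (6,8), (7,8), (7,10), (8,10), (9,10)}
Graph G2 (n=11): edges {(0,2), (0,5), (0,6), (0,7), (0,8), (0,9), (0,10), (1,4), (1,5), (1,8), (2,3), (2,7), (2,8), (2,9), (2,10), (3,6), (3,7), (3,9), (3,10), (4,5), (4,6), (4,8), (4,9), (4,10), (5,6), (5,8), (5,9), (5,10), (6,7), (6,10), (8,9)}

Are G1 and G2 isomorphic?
Yes, isomorphic

The graphs are isomorphic.
One valid mapping φ: V(G1) → V(G2): 0→4, 1→3, 2→10, 3→9, 4→0, 5→7, 6→6, 7→1, 8→5, 9→2, 10→8

Verify φ preserves adjacency — for each edge of G1, its image is an edge of G2:
  (0,2) → (φ(0),φ(2)) = (4,10) ∈ E(G2) ✓
  (0,3) → (φ(0),φ(3)) = (4,9) ∈ E(G2) ✓
  (0,6) → (φ(0),φ(6)) = (4,6) ∈ E(G2) ✓
  (0,7) → (φ(0),φ(7)) = (1,4) ∈ E(G2) ✓
  (0,8) → (φ(0),φ(8)) = (4,5) ∈ E(G2) ✓
  (0,10) → (φ(0),φ(10)) = (4,8) ∈ E(G2) ✓
  (1,2) → (φ(1),φ(2)) = (3,10) ∈ E(G2) ✓
  (1,3) → (φ(1),φ(3)) = (3,9) ∈ E(G2) ✓
  (1,5) → (φ(1),φ(5)) = (3,7) ∈ E(G2) ✓
  (1,6) → (φ(1),φ(6)) = (3,6) ∈ E(G2) ✓
  (1,9) → (φ(1),φ(9)) = (2,3) ∈ E(G2) ✓
  (2,4) → (φ(2),φ(4)) = (0,10) ∈ E(G2) ✓
  (2,6) → (φ(2),φ(6)) = (6,10) ∈ E(G2) ✓
  (2,8) → (φ(2),φ(8)) = (5,10) ∈ E(G2) ✓
  (2,9) → (φ(2),φ(9)) = (2,10) ∈ E(G2) ✓
  (3,4) → (φ(3),φ(4)) = (0,9) ∈ E(G2) ✓
  (3,8) → (φ(3),φ(8)) = (5,9) ∈ E(G2) ✓
  (3,9) → (φ(3),φ(9)) = (2,9) ∈ E(G2) ✓
  (3,10) → (φ(3),φ(10)) = (8,9) ∈ E(G2) ✓
  (4,5) → (φ(4),φ(5)) = (0,7) ∈ E(G2) ✓
  (4,6) → (φ(4),φ(6)) = (0,6) ∈ E(G2) ✓
  (4,8) → (φ(4),φ(8)) = (0,5) ∈ E(G2) ✓
  (4,9) → (φ(4),φ(9)) = (0,2) ∈ E(G2) ✓
  (4,10) → (φ(4),φ(10)) = (0,8) ∈ E(G2) ✓
  (5,6) → (φ(5),φ(6)) = (6,7) ∈ E(G2) ✓
  (5,9) → (φ(5),φ(9)) = (2,7) ∈ E(G2) ✓
  (6,8) → (φ(6),φ(8)) = (5,6) ∈ E(G2) ✓
  (7,8) → (φ(7),φ(8)) = (1,5) ∈ E(G2) ✓
  (7,10) → (φ(7),φ(10)) = (1,8) ∈ E(G2) ✓
  (8,10) → (φ(8),φ(10)) = (5,8) ∈ E(G2) ✓
  (9,10) → (φ(9),φ(10)) = (2,8) ∈ E(G2) ✓
All 31 edges of G1 map to edges of G2, and |E(G1)| = |E(G2)| = 31, so φ is a bijection on edges as well as vertices. Hence G1 ≅ G2.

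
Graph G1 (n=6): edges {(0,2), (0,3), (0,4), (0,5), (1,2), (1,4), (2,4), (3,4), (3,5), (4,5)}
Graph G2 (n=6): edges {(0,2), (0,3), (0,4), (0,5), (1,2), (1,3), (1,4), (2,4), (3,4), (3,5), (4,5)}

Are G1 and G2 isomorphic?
No, not isomorphic

The graphs are NOT isomorphic.

Counting edges: G1 has 10 edge(s); G2 has 11 edge(s).
Edge count is an isomorphism invariant (a bijection on vertices induces a bijection on edges), so differing edge counts rule out isomorphism.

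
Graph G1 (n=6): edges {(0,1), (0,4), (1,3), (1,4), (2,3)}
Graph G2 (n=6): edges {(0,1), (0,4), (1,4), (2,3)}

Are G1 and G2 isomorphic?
No, not isomorphic

The graphs are NOT isomorphic.

Counting edges: G1 has 5 edge(s); G2 has 4 edge(s).
Edge count is an isomorphism invariant (a bijection on vertices induces a bijection on edges), so differing edge counts rule out isomorphism.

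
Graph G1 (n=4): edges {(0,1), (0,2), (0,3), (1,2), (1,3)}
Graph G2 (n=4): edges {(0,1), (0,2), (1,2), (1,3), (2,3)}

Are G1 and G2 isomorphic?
Yes, isomorphic

The graphs are isomorphic.
One valid mapping φ: V(G1) → V(G2): 0→1, 1→2, 2→0, 3→3

Verify φ preserves adjacency — for each edge of G1, its image is an edge of G2:
  (0,1) → (φ(0),φ(1)) = (1,2) ∈ E(G2) ✓
  (0,2) → (φ(0),φ(2)) = (0,1) ∈ E(G2) ✓
  (0,3) → (φ(0),φ(3)) = (1,3) ∈ E(G2) ✓
  (1,2) → (φ(1),φ(2)) = (0,2) ∈ E(G2) ✓
  (1,3) → (φ(1),φ(3)) = (2,3) ∈ E(G2) ✓
All 5 edges of G1 map to edges of G2, and |E(G1)| = |E(G2)| = 5, so φ is a bijection on edges as well as vertices. Hence G1 ≅ G2.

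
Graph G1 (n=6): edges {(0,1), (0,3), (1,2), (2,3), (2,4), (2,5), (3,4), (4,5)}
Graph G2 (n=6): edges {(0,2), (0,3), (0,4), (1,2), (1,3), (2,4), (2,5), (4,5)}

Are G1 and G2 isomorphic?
Yes, isomorphic

The graphs are isomorphic.
One valid mapping φ: V(G1) → V(G2): 0→3, 1→1, 2→2, 3→0, 4→4, 5→5

Verify φ preserves adjacency — for each edge of G1, its image is an edge of G2:
  (0,1) → (φ(0),φ(1)) = (1,3) ∈ E(G2) ✓
  (0,3) → (φ(0),φ(3)) = (0,3) ∈ E(G2) ✓
  (1,2) → (φ(1),φ(2)) = (1,2) ∈ E(G2) ✓
  (2,3) → (φ(2),φ(3)) = (0,2) ∈ E(G2) ✓
  (2,4) → (φ(2),φ(4)) = (2,4) ∈ E(G2) ✓
  (2,5) → (φ(2),φ(5)) = (2,5) ∈ E(G2) ✓
  (3,4) → (φ(3),φ(4)) = (0,4) ∈ E(G2) ✓
  (4,5) → (φ(4),φ(5)) = (4,5) ∈ E(G2) ✓
All 8 edges of G1 map to edges of G2, and |E(G1)| = |E(G2)| = 8, so φ is a bijection on edges as well as vertices. Hence G1 ≅ G2.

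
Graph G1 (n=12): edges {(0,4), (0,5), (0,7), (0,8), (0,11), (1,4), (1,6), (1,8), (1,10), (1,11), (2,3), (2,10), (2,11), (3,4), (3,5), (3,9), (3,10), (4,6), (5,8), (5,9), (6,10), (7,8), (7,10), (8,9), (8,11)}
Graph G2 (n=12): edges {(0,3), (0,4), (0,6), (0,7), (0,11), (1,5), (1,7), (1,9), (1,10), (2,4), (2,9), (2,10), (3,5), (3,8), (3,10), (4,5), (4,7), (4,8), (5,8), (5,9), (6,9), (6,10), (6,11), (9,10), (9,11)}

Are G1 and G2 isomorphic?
Yes, isomorphic

The graphs are isomorphic.
One valid mapping φ: V(G1) → V(G2): 0→10, 1→5, 2→7, 3→0, 4→3, 5→6, 6→8, 7→2, 8→9, 9→11, 10→4, 11→1

Verify φ preserves adjacency — for each edge of G1, its image is an edge of G2:
  (0,4) → (φ(0),φ(4)) = (3,10) ∈ E(G2) ✓
  (0,5) → (φ(0),φ(5)) = (6,10) ∈ E(G2) ✓
  (0,7) → (φ(0),φ(7)) = (2,10) ∈ E(G2) ✓
  (0,8) → (φ(0),φ(8)) = (9,10) ∈ E(G2) ✓
  (0,11) → (φ(0),φ(11)) = (1,10) ∈ E(G2) ✓
  (1,4) → (φ(1),φ(4)) = (3,5) ∈ E(G2) ✓
  (1,6) → (φ(1),φ(6)) = (5,8) ∈ E(G2) ✓
  (1,8) → (φ(1),φ(8)) = (5,9) ∈ E(G2) ✓
  (1,10) → (φ(1),φ(10)) = (4,5) ∈ E(G2) ✓
  (1,11) → (φ(1),φ(11)) = (1,5) ∈ E(G2) ✓
  (2,3) → (φ(2),φ(3)) = (0,7) ∈ E(G2) ✓
  (2,10) → (φ(2),φ(10)) = (4,7) ∈ E(G2) ✓
  (2,11) → (φ(2),φ(11)) = (1,7) ∈ E(G2) ✓
  (3,4) → (φ(3),φ(4)) = (0,3) ∈ E(G2) ✓
  (3,5) → (φ(3),φ(5)) = (0,6) ∈ E(G2) ✓
  (3,9) → (φ(3),φ(9)) = (0,11) ∈ E(G2) ✓
  (3,10) → (φ(3),φ(10)) = (0,4) ∈ E(G2) ✓
  (4,6) → (φ(4),φ(6)) = (3,8) ∈ E(G2) ✓
  (5,8) → (φ(5),φ(8)) = (6,9) ∈ E(G2) ✓
  (5,9) → (φ(5),φ(9)) = (6,11) ∈ E(G2) ✓
  (6,10) → (φ(6),φ(10)) = (4,8) ∈ E(G2) ✓
  (7,8) → (φ(7),φ(8)) = (2,9) ∈ E(G2) ✓
  (7,10) → (φ(7),φ(10)) = (2,4) ∈ E(G2) ✓
  (8,9) → (φ(8),φ(9)) = (9,11) ∈ E(G2) ✓
  (8,11) → (φ(8),φ(11)) = (1,9) ∈ E(G2) ✓
All 25 edges of G1 map to edges of G2, and |E(G1)| = |E(G2)| = 25, so φ is a bijection on edges as well as vertices. Hence G1 ≅ G2.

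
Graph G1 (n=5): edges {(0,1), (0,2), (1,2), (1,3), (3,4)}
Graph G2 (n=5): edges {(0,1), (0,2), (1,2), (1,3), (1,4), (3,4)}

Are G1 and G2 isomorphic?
No, not isomorphic

The graphs are NOT isomorphic.

Counting edges: G1 has 5 edge(s); G2 has 6 edge(s).
Edge count is an isomorphism invariant (a bijection on vertices induces a bijection on edges), so differing edge counts rule out isomorphism.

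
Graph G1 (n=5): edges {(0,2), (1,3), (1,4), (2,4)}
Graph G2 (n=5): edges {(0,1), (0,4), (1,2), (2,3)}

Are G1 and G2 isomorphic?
Yes, isomorphic

The graphs are isomorphic.
One valid mapping φ: V(G1) → V(G2): 0→4, 1→2, 2→0, 3→3, 4→1

Verify φ preserves adjacency — for each edge of G1, its image is an edge of G2:
  (0,2) → (φ(0),φ(2)) = (0,4) ∈ E(G2) ✓
  (1,3) → (φ(1),φ(3)) = (2,3) ∈ E(G2) ✓
  (1,4) → (φ(1),φ(4)) = (1,2) ∈ E(G2) ✓
  (2,4) → (φ(2),φ(4)) = (0,1) ∈ E(G2) ✓
All 4 edges of G1 map to edges of G2, and |E(G1)| = |E(G2)| = 4, so φ is a bijection on edges as well as vertices. Hence G1 ≅ G2.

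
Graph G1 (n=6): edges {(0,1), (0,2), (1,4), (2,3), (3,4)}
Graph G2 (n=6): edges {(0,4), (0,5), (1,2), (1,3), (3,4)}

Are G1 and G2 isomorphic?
No, not isomorphic

The graphs are NOT isomorphic.

Connected components of G1: 2 component(s) with vertex sets [[5], [0, 1, 2, 3, 4]], sizes [1, 5].
Connected components of G2: 1 component(s) with vertex sets [[0, 1, 2, 3, 4, 5]], sizes [6].
The number of connected components (and the multiset of component sizes) is an isomorphism invariant — an isomorphism maps each component of G1 bijectively onto a component of G2. Since G1 has 2 component(s) and G2 has 1, they cannot be isomorphic.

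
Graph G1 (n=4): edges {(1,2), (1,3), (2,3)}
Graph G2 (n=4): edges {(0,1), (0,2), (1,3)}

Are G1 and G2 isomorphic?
No, not isomorphic

The graphs are NOT isomorphic.

Counting triangles (3-cliques): G1 has 1, G2 has 0.
Triangle count is an isomorphism invariant, so differing triangle counts rule out isomorphism.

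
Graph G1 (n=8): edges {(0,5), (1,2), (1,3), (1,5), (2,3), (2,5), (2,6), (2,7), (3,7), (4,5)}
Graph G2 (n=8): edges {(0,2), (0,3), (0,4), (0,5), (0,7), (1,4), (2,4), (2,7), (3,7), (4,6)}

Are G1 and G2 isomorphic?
Yes, isomorphic

The graphs are isomorphic.
One valid mapping φ: V(G1) → V(G2): 0→6, 1→2, 2→0, 3→7, 4→1, 5→4, 6→5, 7→3

Verify φ preserves adjacency — for each edge of G1, its image is an edge of G2:
  (0,5) → (φ(0),φ(5)) = (4,6) ∈ E(G2) ✓
  (1,2) → (φ(1),φ(2)) = (0,2) ∈ E(G2) ✓
  (1,3) → (φ(1),φ(3)) = (2,7) ∈ E(G2) ✓
  (1,5) → (φ(1),φ(5)) = (2,4) ∈ E(G2) ✓
  (2,3) → (φ(2),φ(3)) = (0,7) ∈ E(G2) ✓
  (2,5) → (φ(2),φ(5)) = (0,4) ∈ E(G2) ✓
  (2,6) → (φ(2),φ(6)) = (0,5) ∈ E(G2) ✓
  (2,7) → (φ(2),φ(7)) = (0,3) ∈ E(G2) ✓
  (3,7) → (φ(3),φ(7)) = (3,7) ∈ E(G2) ✓
  (4,5) → (φ(4),φ(5)) = (1,4) ∈ E(G2) ✓
All 10 edges of G1 map to edges of G2, and |E(G1)| = |E(G2)| = 10, so φ is a bijection on edges as well as vertices. Hence G1 ≅ G2.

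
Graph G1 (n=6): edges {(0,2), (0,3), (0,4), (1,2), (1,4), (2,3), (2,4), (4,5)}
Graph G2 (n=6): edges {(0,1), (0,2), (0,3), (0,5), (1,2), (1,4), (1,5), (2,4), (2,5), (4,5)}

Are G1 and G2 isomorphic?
No, not isomorphic

The graphs are NOT isomorphic.

Counting triangles (3-cliques): G1 has 3, G2 has 7.
Triangle count is an isomorphism invariant, so differing triangle counts rule out isomorphism.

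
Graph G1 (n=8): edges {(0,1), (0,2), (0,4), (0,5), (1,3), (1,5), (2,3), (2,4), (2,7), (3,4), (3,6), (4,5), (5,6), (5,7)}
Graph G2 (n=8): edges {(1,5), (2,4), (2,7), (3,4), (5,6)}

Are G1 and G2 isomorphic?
No, not isomorphic

The graphs are NOT isomorphic.

Connected components of G1: 1 component(s) with vertex sets [[0, 1, 2, 3, 4, 5, 6, 7]], sizes [8].
Connected components of G2: 3 component(s) with vertex sets [[0], [1, 5, 6], [2, 3, 4, 7]], sizes [1, 3, 4].
The number of connected components (and the multiset of component sizes) is an isomorphism invariant — an isomorphism maps each component of G1 bijectively onto a component of G2. Since G1 has 1 component(s) and G2 has 3, they cannot be isomorphic.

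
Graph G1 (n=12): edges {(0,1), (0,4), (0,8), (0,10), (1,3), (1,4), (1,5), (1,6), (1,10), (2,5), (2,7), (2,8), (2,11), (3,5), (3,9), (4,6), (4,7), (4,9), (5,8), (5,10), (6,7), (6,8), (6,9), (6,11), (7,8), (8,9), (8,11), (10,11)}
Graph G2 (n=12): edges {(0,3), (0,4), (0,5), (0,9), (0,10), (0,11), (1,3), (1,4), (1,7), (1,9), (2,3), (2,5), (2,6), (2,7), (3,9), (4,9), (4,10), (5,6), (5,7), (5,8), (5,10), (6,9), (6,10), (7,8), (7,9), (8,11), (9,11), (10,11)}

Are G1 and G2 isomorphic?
Yes, isomorphic

The graphs are isomorphic.
One valid mapping φ: V(G1) → V(G2): 0→6, 1→5, 2→1, 3→8, 4→10, 5→7, 6→0, 7→4, 8→9, 9→11, 10→2, 11→3

Verify φ preserves adjacency — for each edge of G1, its image is an edge of G2:
  (0,1) → (φ(0),φ(1)) = (5,6) ∈ E(G2) ✓
  (0,4) → (φ(0),φ(4)) = (6,10) ∈ E(G2) ✓
  (0,8) → (φ(0),φ(8)) = (6,9) ∈ E(G2) ✓
  (0,10) → (φ(0),φ(10)) = (2,6) ∈ E(G2) ✓
  (1,3) → (φ(1),φ(3)) = (5,8) ∈ E(G2) ✓
  (1,4) → (φ(1),φ(4)) = (5,10) ∈ E(G2) ✓
  (1,5) → (φ(1),φ(5)) = (5,7) ∈ E(G2) ✓
  (1,6) → (φ(1),φ(6)) = (0,5) ∈ E(G2) ✓
  (1,10) → (φ(1),φ(10)) = (2,5) ∈ E(G2) ✓
  (2,5) → (φ(2),φ(5)) = (1,7) ∈ E(G2) ✓
  (2,7) → (φ(2),φ(7)) = (1,4) ∈ E(G2) ✓
  (2,8) → (φ(2),φ(8)) = (1,9) ∈ E(G2) ✓
  (2,11) → (φ(2),φ(11)) = (1,3) ∈ E(G2) ✓
  (3,5) → (φ(3),φ(5)) = (7,8) ∈ E(G2) ✓
  (3,9) → (φ(3),φ(9)) = (8,11) ∈ E(G2) ✓
  (4,6) → (φ(4),φ(6)) = (0,10) ∈ E(G2) ✓
  (4,7) → (φ(4),φ(7)) = (4,10) ∈ E(G2) ✓
  (4,9) → (φ(4),φ(9)) = (10,11) ∈ E(G2) ✓
  (5,8) → (φ(5),φ(8)) = (7,9) ∈ E(G2) ✓
  (5,10) → (φ(5),φ(10)) = (2,7) ∈ E(G2) ✓
  (6,7) → (φ(6),φ(7)) = (0,4) ∈ E(G2) ✓
  (6,8) → (φ(6),φ(8)) = (0,9) ∈ E(G2) ✓
  (6,9) → (φ(6),φ(9)) = (0,11) ∈ E(G2) ✓
  (6,11) → (φ(6),φ(11)) = (0,3) ∈ E(G2) ✓
  (7,8) → (φ(7),φ(8)) = (4,9) ∈ E(G2) ✓
  (8,9) → (φ(8),φ(9)) = (9,11) ∈ E(G2) ✓
  (8,11) → (φ(8),φ(11)) = (3,9) ∈ E(G2) ✓
  (10,11) → (φ(10),φ(11)) = (2,3) ∈ E(G2) ✓
All 28 edges of G1 map to edges of G2, and |E(G1)| = |E(G2)| = 28, so φ is a bijection on edges as well as vertices. Hence G1 ≅ G2.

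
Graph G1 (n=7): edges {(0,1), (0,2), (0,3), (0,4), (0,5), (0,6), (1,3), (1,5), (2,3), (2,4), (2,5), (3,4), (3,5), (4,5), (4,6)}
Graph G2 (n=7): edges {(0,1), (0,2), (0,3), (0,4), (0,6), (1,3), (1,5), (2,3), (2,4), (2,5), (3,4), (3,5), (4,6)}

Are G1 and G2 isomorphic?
No, not isomorphic

The graphs are NOT isomorphic.

Counting edges: G1 has 15 edge(s); G2 has 13 edge(s).
Edge count is an isomorphism invariant (a bijection on vertices induces a bijection on edges), so differing edge counts rule out isomorphism.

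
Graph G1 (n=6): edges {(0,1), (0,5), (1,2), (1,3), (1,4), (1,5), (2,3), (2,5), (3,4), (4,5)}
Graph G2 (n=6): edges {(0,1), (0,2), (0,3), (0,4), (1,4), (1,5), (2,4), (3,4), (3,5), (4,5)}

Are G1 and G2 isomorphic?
Yes, isomorphic

The graphs are isomorphic.
One valid mapping φ: V(G1) → V(G2): 0→2, 1→4, 2→3, 3→5, 4→1, 5→0

Verify φ preserves adjacency — for each edge of G1, its image is an edge of G2:
  (0,1) → (φ(0),φ(1)) = (2,4) ∈ E(G2) ✓
  (0,5) → (φ(0),φ(5)) = (0,2) ∈ E(G2) ✓
  (1,2) → (φ(1),φ(2)) = (3,4) ∈ E(G2) ✓
  (1,3) → (φ(1),φ(3)) = (4,5) ∈ E(G2) ✓
  (1,4) → (φ(1),φ(4)) = (1,4) ∈ E(G2) ✓
  (1,5) → (φ(1),φ(5)) = (0,4) ∈ E(G2) ✓
  (2,3) → (φ(2),φ(3)) = (3,5) ∈ E(G2) ✓
  (2,5) → (φ(2),φ(5)) = (0,3) ∈ E(G2) ✓
  (3,4) → (φ(3),φ(4)) = (1,5) ∈ E(G2) ✓
  (4,5) → (φ(4),φ(5)) = (0,1) ∈ E(G2) ✓
All 10 edges of G1 map to edges of G2, and |E(G1)| = |E(G2)| = 10, so φ is a bijection on edges as well as vertices. Hence G1 ≅ G2.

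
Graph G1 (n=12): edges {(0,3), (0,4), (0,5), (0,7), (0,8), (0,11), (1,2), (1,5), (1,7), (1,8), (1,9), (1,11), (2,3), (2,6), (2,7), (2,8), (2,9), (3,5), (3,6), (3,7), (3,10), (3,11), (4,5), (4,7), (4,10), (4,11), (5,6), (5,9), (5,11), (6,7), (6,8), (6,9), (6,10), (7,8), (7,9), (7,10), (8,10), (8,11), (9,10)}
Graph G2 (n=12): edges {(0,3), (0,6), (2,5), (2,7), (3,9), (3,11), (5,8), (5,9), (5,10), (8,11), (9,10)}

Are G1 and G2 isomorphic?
No, not isomorphic

The graphs are NOT isomorphic.

Connected components of G1: 1 component(s) with vertex sets [[0, 1, 2, 3, 4, 5, 6, 7, 8, 9, 10, 11]], sizes [12].
Connected components of G2: 3 component(s) with vertex sets [[1], [4], [0, 2, 3, 5, 6, 7, 8, 9, 10, 11]], sizes [1, 1, 10].
The number of connected components (and the multiset of component sizes) is an isomorphism invariant — an isomorphism maps each component of G1 bijectively onto a component of G2. Since G1 has 1 component(s) and G2 has 3, they cannot be isomorphic.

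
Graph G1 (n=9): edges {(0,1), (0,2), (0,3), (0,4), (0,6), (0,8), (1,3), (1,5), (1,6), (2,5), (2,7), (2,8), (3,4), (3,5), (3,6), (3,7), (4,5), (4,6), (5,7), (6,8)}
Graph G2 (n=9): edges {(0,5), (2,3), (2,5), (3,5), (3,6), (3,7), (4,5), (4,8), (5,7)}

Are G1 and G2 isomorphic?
No, not isomorphic

The graphs are NOT isomorphic.

Connected components of G1: 1 component(s) with vertex sets [[0, 1, 2, 3, 4, 5, 6, 7, 8]], sizes [9].
Connected components of G2: 2 component(s) with vertex sets [[1], [0, 2, 3, 4, 5, 6, 7, 8]], sizes [1, 8].
The number of connected components (and the multiset of component sizes) is an isomorphism invariant — an isomorphism maps each component of G1 bijectively onto a component of G2. Since G1 has 1 component(s) and G2 has 2, they cannot be isomorphic.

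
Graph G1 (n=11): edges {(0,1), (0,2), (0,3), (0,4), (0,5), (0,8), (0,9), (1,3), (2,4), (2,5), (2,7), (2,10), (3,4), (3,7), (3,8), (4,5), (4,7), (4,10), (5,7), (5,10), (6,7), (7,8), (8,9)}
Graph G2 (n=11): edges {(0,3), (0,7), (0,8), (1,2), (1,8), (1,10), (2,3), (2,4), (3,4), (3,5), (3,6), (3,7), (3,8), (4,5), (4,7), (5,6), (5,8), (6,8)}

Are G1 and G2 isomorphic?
No, not isomorphic

The graphs are NOT isomorphic.

Degrees in G1: deg(0)=7, deg(1)=2, deg(2)=5, deg(3)=5, deg(4)=6, deg(5)=5, deg(6)=1, deg(7)=6, deg(8)=4, deg(9)=2, deg(10)=3.
Sorted degree sequence of G1: [7, 6, 6, 5, 5, 5, 4, 3, 2, 2, 1].
Degrees in G2: deg(0)=3, deg(1)=3, deg(2)=3, deg(3)=7, deg(4)=4, deg(5)=4, deg(6)=3, deg(7)=3, deg(8)=5, deg(9)=0, deg(10)=1.
Sorted degree sequence of G2: [7, 5, 4, 4, 3, 3, 3, 3, 3, 1, 0].
The (sorted) degree sequence is an isomorphism invariant, so since G1 and G2 have different degree sequences they cannot be isomorphic.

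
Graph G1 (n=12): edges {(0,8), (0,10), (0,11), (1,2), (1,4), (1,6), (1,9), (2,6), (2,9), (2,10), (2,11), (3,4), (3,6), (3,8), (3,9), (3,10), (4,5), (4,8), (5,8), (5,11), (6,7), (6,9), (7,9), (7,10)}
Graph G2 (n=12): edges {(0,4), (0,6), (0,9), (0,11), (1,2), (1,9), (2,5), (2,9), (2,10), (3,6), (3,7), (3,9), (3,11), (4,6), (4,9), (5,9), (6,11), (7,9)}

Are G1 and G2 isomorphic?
No, not isomorphic

The graphs are NOT isomorphic.

Connected components of G1: 1 component(s) with vertex sets [[0, 1, 2, 3, 4, 5, 6, 7, 8, 9, 10, 11]], sizes [12].
Connected components of G2: 2 component(s) with vertex sets [[8], [0, 1, 2, 3, 4, 5, 6, 7, 9, 10, 11]], sizes [1, 11].
The number of connected components (and the multiset of component sizes) is an isomorphism invariant — an isomorphism maps each component of G1 bijectively onto a component of G2. Since G1 has 1 component(s) and G2 has 2, they cannot be isomorphic.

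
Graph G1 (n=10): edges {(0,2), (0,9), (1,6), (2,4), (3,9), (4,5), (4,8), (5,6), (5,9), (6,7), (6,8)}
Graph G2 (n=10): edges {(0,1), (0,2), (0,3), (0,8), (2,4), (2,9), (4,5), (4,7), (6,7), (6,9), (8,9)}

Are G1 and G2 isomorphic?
Yes, isomorphic

The graphs are isomorphic.
One valid mapping φ: V(G1) → V(G2): 0→7, 1→3, 2→6, 3→5, 4→9, 5→2, 6→0, 7→1, 8→8, 9→4

Verify φ preserves adjacency — for each edge of G1, its image is an edge of G2:
  (0,2) → (φ(0),φ(2)) = (6,7) ∈ E(G2) ✓
  (0,9) → (φ(0),φ(9)) = (4,7) ∈ E(G2) ✓
  (1,6) → (φ(1),φ(6)) = (0,3) ∈ E(G2) ✓
  (2,4) → (φ(2),φ(4)) = (6,9) ∈ E(G2) ✓
  (3,9) → (φ(3),φ(9)) = (4,5) ∈ E(G2) ✓
  (4,5) → (φ(4),φ(5)) = (2,9) ∈ E(G2) ✓
  (4,8) → (φ(4),φ(8)) = (8,9) ∈ E(G2) ✓
  (5,6) → (φ(5),φ(6)) = (0,2) ∈ E(G2) ✓
  (5,9) → (φ(5),φ(9)) = (2,4) ∈ E(G2) ✓
  (6,7) → (φ(6),φ(7)) = (0,1) ∈ E(G2) ✓
  (6,8) → (φ(6),φ(8)) = (0,8) ∈ E(G2) ✓
All 11 edges of G1 map to edges of G2, and |E(G1)| = |E(G2)| = 11, so φ is a bijection on edges as well as vertices. Hence G1 ≅ G2.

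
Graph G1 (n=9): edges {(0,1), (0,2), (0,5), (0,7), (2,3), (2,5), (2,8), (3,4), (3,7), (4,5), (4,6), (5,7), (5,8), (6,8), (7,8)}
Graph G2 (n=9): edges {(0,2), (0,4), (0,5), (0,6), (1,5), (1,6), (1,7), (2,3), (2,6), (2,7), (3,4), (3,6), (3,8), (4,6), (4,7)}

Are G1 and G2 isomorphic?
Yes, isomorphic

The graphs are isomorphic.
One valid mapping φ: V(G1) → V(G2): 0→3, 1→8, 2→4, 3→7, 4→1, 5→6, 6→5, 7→2, 8→0

Verify φ preserves adjacency — for each edge of G1, its image is an edge of G2:
  (0,1) → (φ(0),φ(1)) = (3,8) ∈ E(G2) ✓
  (0,2) → (φ(0),φ(2)) = (3,4) ∈ E(G2) ✓
  (0,5) → (φ(0),φ(5)) = (3,6) ∈ E(G2) ✓
  (0,7) → (φ(0),φ(7)) = (2,3) ∈ E(G2) ✓
  (2,3) → (φ(2),φ(3)) = (4,7) ∈ E(G2) ✓
  (2,5) → (φ(2),φ(5)) = (4,6) ∈ E(G2) ✓
  (2,8) → (φ(2),φ(8)) = (0,4) ∈ E(G2) ✓
  (3,4) → (φ(3),φ(4)) = (1,7) ∈ E(G2) ✓
  (3,7) → (φ(3),φ(7)) = (2,7) ∈ E(G2) ✓
  (4,5) → (φ(4),φ(5)) = (1,6) ∈ E(G2) ✓
  (4,6) → (φ(4),φ(6)) = (1,5) ∈ E(G2) ✓
  (5,7) → (φ(5),φ(7)) = (2,6) ∈ E(G2) ✓
  (5,8) → (φ(5),φ(8)) = (0,6) ∈ E(G2) ✓
  (6,8) → (φ(6),φ(8)) = (0,5) ∈ E(G2) ✓
  (7,8) → (φ(7),φ(8)) = (0,2) ∈ E(G2) ✓
All 15 edges of G1 map to edges of G2, and |E(G1)| = |E(G2)| = 15, so φ is a bijection on edges as well as vertices. Hence G1 ≅ G2.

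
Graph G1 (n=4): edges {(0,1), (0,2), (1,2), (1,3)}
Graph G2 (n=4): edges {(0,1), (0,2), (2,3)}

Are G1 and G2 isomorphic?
No, not isomorphic

The graphs are NOT isomorphic.

Counting triangles (3-cliques): G1 has 1, G2 has 0.
Triangle count is an isomorphism invariant, so differing triangle counts rule out isomorphism.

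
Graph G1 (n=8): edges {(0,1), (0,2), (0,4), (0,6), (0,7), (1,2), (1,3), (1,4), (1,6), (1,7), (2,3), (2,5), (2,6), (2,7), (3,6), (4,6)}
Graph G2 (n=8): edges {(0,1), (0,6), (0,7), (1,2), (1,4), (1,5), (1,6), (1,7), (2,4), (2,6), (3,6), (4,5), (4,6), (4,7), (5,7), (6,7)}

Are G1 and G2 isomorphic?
Yes, isomorphic

The graphs are isomorphic.
One valid mapping φ: V(G1) → V(G2): 0→7, 1→1, 2→6, 3→2, 4→5, 5→3, 6→4, 7→0

Verify φ preserves adjacency — for each edge of G1, its image is an edge of G2:
  (0,1) → (φ(0),φ(1)) = (1,7) ∈ E(G2) ✓
  (0,2) → (φ(0),φ(2)) = (6,7) ∈ E(G2) ✓
  (0,4) → (φ(0),φ(4)) = (5,7) ∈ E(G2) ✓
  (0,6) → (φ(0),φ(6)) = (4,7) ∈ E(G2) ✓
  (0,7) → (φ(0),φ(7)) = (0,7) ∈ E(G2) ✓
  (1,2) → (φ(1),φ(2)) = (1,6) ∈ E(G2) ✓
  (1,3) → (φ(1),φ(3)) = (1,2) ∈ E(G2) ✓
  (1,4) → (φ(1),φ(4)) = (1,5) ∈ E(G2) ✓
  (1,6) → (φ(1),φ(6)) = (1,4) ∈ E(G2) ✓
  (1,7) → (φ(1),φ(7)) = (0,1) ∈ E(G2) ✓
  (2,3) → (φ(2),φ(3)) = (2,6) ∈ E(G2) ✓
  (2,5) → (φ(2),φ(5)) = (3,6) ∈ E(G2) ✓
  (2,6) → (φ(2),φ(6)) = (4,6) ∈ E(G2) ✓
  (2,7) → (φ(2),φ(7)) = (0,6) ∈ E(G2) ✓
  (3,6) → (φ(3),φ(6)) = (2,4) ∈ E(G2) ✓
  (4,6) → (φ(4),φ(6)) = (4,5) ∈ E(G2) ✓
All 16 edges of G1 map to edges of G2, and |E(G1)| = |E(G2)| = 16, so φ is a bijection on edges as well as vertices. Hence G1 ≅ G2.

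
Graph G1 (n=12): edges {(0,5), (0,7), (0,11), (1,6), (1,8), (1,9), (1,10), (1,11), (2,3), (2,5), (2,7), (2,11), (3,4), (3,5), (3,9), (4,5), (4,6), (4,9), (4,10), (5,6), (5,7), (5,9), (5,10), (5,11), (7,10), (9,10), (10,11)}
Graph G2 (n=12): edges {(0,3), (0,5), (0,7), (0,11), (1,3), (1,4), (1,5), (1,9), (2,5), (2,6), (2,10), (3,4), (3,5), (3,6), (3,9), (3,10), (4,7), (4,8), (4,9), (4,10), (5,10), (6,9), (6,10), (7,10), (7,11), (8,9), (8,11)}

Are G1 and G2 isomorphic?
No, not isomorphic

The graphs are NOT isomorphic.

Degrees in G1: deg(0)=3, deg(1)=5, deg(2)=4, deg(3)=4, deg(4)=5, deg(5)=9, deg(6)=3, deg(7)=4, deg(8)=1, deg(9)=5, deg(10)=6, deg(11)=5.
Sorted degree sequence of G1: [9, 6, 5, 5, 5, 5, 4, 4, 4, 3, 3, 1].
Degrees in G2: deg(0)=4, deg(1)=4, deg(2)=3, deg(3)=7, deg(4)=6, deg(5)=5, deg(6)=4, deg(7)=4, deg(8)=3, deg(9)=5, deg(10)=6, deg(11)=3.
Sorted degree sequence of G2: [7, 6, 6, 5, 5, 4, 4, 4, 4, 3, 3, 3].
The (sorted) degree sequence is an isomorphism invariant, so since G1 and G2 have different degree sequences they cannot be isomorphic.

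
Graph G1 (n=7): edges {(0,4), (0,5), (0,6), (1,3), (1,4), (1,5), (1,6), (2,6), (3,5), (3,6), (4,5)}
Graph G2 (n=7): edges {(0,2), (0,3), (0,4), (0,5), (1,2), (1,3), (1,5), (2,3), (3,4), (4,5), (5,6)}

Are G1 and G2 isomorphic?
Yes, isomorphic

The graphs are isomorphic.
One valid mapping φ: V(G1) → V(G2): 0→1, 1→0, 2→6, 3→4, 4→2, 5→3, 6→5

Verify φ preserves adjacency — for each edge of G1, its image is an edge of G2:
  (0,4) → (φ(0),φ(4)) = (1,2) ∈ E(G2) ✓
  (0,5) → (φ(0),φ(5)) = (1,3) ∈ E(G2) ✓
  (0,6) → (φ(0),φ(6)) = (1,5) ∈ E(G2) ✓
  (1,3) → (φ(1),φ(3)) = (0,4) ∈ E(G2) ✓
  (1,4) → (φ(1),φ(4)) = (0,2) ∈ E(G2) ✓
  (1,5) → (φ(1),φ(5)) = (0,3) ∈ E(G2) ✓
  (1,6) → (φ(1),φ(6)) = (0,5) ∈ E(G2) ✓
  (2,6) → (φ(2),φ(6)) = (5,6) ∈ E(G2) ✓
  (3,5) → (φ(3),φ(5)) = (3,4) ∈ E(G2) ✓
  (3,6) → (φ(3),φ(6)) = (4,5) ∈ E(G2) ✓
  (4,5) → (φ(4),φ(5)) = (2,3) ∈ E(G2) ✓
All 11 edges of G1 map to edges of G2, and |E(G1)| = |E(G2)| = 11, so φ is a bijection on edges as well as vertices. Hence G1 ≅ G2.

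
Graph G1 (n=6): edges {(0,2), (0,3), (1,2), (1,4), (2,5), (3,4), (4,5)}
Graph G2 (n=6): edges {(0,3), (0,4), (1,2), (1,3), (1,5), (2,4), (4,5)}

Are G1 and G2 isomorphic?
Yes, isomorphic

The graphs are isomorphic.
One valid mapping φ: V(G1) → V(G2): 0→3, 1→2, 2→1, 3→0, 4→4, 5→5

Verify φ preserves adjacency — for each edge of G1, its image is an edge of G2:
  (0,2) → (φ(0),φ(2)) = (1,3) ∈ E(G2) ✓
  (0,3) → (φ(0),φ(3)) = (0,3) ∈ E(G2) ✓
  (1,2) → (φ(1),φ(2)) = (1,2) ∈ E(G2) ✓
  (1,4) → (φ(1),φ(4)) = (2,4) ∈ E(G2) ✓
  (2,5) → (φ(2),φ(5)) = (1,5) ∈ E(G2) ✓
  (3,4) → (φ(3),φ(4)) = (0,4) ∈ E(G2) ✓
  (4,5) → (φ(4),φ(5)) = (4,5) ∈ E(G2) ✓
All 7 edges of G1 map to edges of G2, and |E(G1)| = |E(G2)| = 7, so φ is a bijection on edges as well as vertices. Hence G1 ≅ G2.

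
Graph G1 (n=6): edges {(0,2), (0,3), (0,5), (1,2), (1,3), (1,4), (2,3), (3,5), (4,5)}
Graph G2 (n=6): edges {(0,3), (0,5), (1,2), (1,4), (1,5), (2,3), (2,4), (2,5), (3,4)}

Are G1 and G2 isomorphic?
Yes, isomorphic

The graphs are isomorphic.
One valid mapping φ: V(G1) → V(G2): 0→1, 1→3, 2→4, 3→2, 4→0, 5→5

Verify φ preserves adjacency — for each edge of G1, its image is an edge of G2:
  (0,2) → (φ(0),φ(2)) = (1,4) ∈ E(G2) ✓
  (0,3) → (φ(0),φ(3)) = (1,2) ∈ E(G2) ✓
  (0,5) → (φ(0),φ(5)) = (1,5) ∈ E(G2) ✓
  (1,2) → (φ(1),φ(2)) = (3,4) ∈ E(G2) ✓
  (1,3) → (φ(1),φ(3)) = (2,3) ∈ E(G2) ✓
  (1,4) → (φ(1),φ(4)) = (0,3) ∈ E(G2) ✓
  (2,3) → (φ(2),φ(3)) = (2,4) ∈ E(G2) ✓
  (3,5) → (φ(3),φ(5)) = (2,5) ∈ E(G2) ✓
  (4,5) → (φ(4),φ(5)) = (0,5) ∈ E(G2) ✓
All 9 edges of G1 map to edges of G2, and |E(G1)| = |E(G2)| = 9, so φ is a bijection on edges as well as vertices. Hence G1 ≅ G2.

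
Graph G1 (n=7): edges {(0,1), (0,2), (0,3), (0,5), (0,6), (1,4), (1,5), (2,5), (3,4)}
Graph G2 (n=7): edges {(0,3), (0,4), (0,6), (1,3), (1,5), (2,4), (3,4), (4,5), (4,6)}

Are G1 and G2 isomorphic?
Yes, isomorphic

The graphs are isomorphic.
One valid mapping φ: V(G1) → V(G2): 0→4, 1→3, 2→6, 3→5, 4→1, 5→0, 6→2

Verify φ preserves adjacency — for each edge of G1, its image is an edge of G2:
  (0,1) → (φ(0),φ(1)) = (3,4) ∈ E(G2) ✓
  (0,2) → (φ(0),φ(2)) = (4,6) ∈ E(G2) ✓
  (0,3) → (φ(0),φ(3)) = (4,5) ∈ E(G2) ✓
  (0,5) → (φ(0),φ(5)) = (0,4) ∈ E(G2) ✓
  (0,6) → (φ(0),φ(6)) = (2,4) ∈ E(G2) ✓
  (1,4) → (φ(1),φ(4)) = (1,3) ∈ E(G2) ✓
  (1,5) → (φ(1),φ(5)) = (0,3) ∈ E(G2) ✓
  (2,5) → (φ(2),φ(5)) = (0,6) ∈ E(G2) ✓
  (3,4) → (φ(3),φ(4)) = (1,5) ∈ E(G2) ✓
All 9 edges of G1 map to edges of G2, and |E(G1)| = |E(G2)| = 9, so φ is a bijection on edges as well as vertices. Hence G1 ≅ G2.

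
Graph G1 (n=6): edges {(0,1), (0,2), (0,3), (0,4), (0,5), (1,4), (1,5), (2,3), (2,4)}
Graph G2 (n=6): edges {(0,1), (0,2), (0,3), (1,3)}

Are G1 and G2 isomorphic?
No, not isomorphic

The graphs are NOT isomorphic.

Connected components of G1: 1 component(s) with vertex sets [[0, 1, 2, 3, 4, 5]], sizes [6].
Connected components of G2: 3 component(s) with vertex sets [[4], [5], [0, 1, 2, 3]], sizes [1, 1, 4].
The number of connected components (and the multiset of component sizes) is an isomorphism invariant — an isomorphism maps each component of G1 bijectively onto a component of G2. Since G1 has 1 component(s) and G2 has 3, they cannot be isomorphic.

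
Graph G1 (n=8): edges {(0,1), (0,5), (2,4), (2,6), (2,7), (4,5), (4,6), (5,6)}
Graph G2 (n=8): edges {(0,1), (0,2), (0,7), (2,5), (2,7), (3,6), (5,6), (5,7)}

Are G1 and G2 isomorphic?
Yes, isomorphic

The graphs are isomorphic.
One valid mapping φ: V(G1) → V(G2): 0→6, 1→3, 2→0, 3→4, 4→2, 5→5, 6→7, 7→1

Verify φ preserves adjacency — for each edge of G1, its image is an edge of G2:
  (0,1) → (φ(0),φ(1)) = (3,6) ∈ E(G2) ✓
  (0,5) → (φ(0),φ(5)) = (5,6) ∈ E(G2) ✓
  (2,4) → (φ(2),φ(4)) = (0,2) ∈ E(G2) ✓
  (2,6) → (φ(2),φ(6)) = (0,7) ∈ E(G2) ✓
  (2,7) → (φ(2),φ(7)) = (0,1) ∈ E(G2) ✓
  (4,5) → (φ(4),φ(5)) = (2,5) ∈ E(G2) ✓
  (4,6) → (φ(4),φ(6)) = (2,7) ∈ E(G2) ✓
  (5,6) → (φ(5),φ(6)) = (5,7) ∈ E(G2) ✓
All 8 edges of G1 map to edges of G2, and |E(G1)| = |E(G2)| = 8, so φ is a bijection on edges as well as vertices. Hence G1 ≅ G2.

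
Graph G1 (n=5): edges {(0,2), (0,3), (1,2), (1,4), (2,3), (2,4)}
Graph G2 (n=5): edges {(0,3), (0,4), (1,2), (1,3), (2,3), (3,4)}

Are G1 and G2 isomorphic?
Yes, isomorphic

The graphs are isomorphic.
One valid mapping φ: V(G1) → V(G2): 0→1, 1→0, 2→3, 3→2, 4→4

Verify φ preserves adjacency — for each edge of G1, its image is an edge of G2:
  (0,2) → (φ(0),φ(2)) = (1,3) ∈ E(G2) ✓
  (0,3) → (φ(0),φ(3)) = (1,2) ∈ E(G2) ✓
  (1,2) → (φ(1),φ(2)) = (0,3) ∈ E(G2) ✓
  (1,4) → (φ(1),φ(4)) = (0,4) ∈ E(G2) ✓
  (2,3) → (φ(2),φ(3)) = (2,3) ∈ E(G2) ✓
  (2,4) → (φ(2),φ(4)) = (3,4) ∈ E(G2) ✓
All 6 edges of G1 map to edges of G2, and |E(G1)| = |E(G2)| = 6, so φ is a bijection on edges as well as vertices. Hence G1 ≅ G2.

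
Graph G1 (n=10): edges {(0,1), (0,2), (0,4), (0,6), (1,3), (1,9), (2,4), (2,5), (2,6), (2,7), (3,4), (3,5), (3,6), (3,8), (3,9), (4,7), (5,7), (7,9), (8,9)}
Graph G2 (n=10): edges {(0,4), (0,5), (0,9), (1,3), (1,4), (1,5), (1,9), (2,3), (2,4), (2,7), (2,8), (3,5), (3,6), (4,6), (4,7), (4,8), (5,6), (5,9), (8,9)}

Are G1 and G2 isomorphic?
Yes, isomorphic

The graphs are isomorphic.
One valid mapping φ: V(G1) → V(G2): 0→9, 1→8, 2→5, 3→4, 4→1, 5→6, 6→0, 7→3, 8→7, 9→2

Verify φ preserves adjacency — for each edge of G1, its image is an edge of G2:
  (0,1) → (φ(0),φ(1)) = (8,9) ∈ E(G2) ✓
  (0,2) → (φ(0),φ(2)) = (5,9) ∈ E(G2) ✓
  (0,4) → (φ(0),φ(4)) = (1,9) ∈ E(G2) ✓
  (0,6) → (φ(0),φ(6)) = (0,9) ∈ E(G2) ✓
  (1,3) → (φ(1),φ(3)) = (4,8) ∈ E(G2) ✓
  (1,9) → (φ(1),φ(9)) = (2,8) ∈ E(G2) ✓
  (2,4) → (φ(2),φ(4)) = (1,5) ∈ E(G2) ✓
  (2,5) → (φ(2),φ(5)) = (5,6) ∈ E(G2) ✓
  (2,6) → (φ(2),φ(6)) = (0,5) ∈ E(G2) ✓
  (2,7) → (φ(2),φ(7)) = (3,5) ∈ E(G2) ✓
  (3,4) → (φ(3),φ(4)) = (1,4) ∈ E(G2) ✓
  (3,5) → (φ(3),φ(5)) = (4,6) ∈ E(G2) ✓
  (3,6) → (φ(3),φ(6)) = (0,4) ∈ E(G2) ✓
  (3,8) → (φ(3),φ(8)) = (4,7) ∈ E(G2) ✓
  (3,9) → (φ(3),φ(9)) = (2,4) ∈ E(G2) ✓
  (4,7) → (φ(4),φ(7)) = (1,3) ∈ E(G2) ✓
  (5,7) → (φ(5),φ(7)) = (3,6) ∈ E(G2) ✓
  (7,9) → (φ(7),φ(9)) = (2,3) ∈ E(G2) ✓
  (8,9) → (φ(8),φ(9)) = (2,7) ∈ E(G2) ✓
All 19 edges of G1 map to edges of G2, and |E(G1)| = |E(G2)| = 19, so φ is a bijection on edges as well as vertices. Hence G1 ≅ G2.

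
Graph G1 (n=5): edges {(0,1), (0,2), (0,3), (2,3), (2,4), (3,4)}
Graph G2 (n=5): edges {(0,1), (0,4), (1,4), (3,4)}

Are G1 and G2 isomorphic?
No, not isomorphic

The graphs are NOT isomorphic.

Connected components of G1: 1 component(s) with vertex sets [[0, 1, 2, 3, 4]], sizes [5].
Connected components of G2: 2 component(s) with vertex sets [[2], [0, 1, 3, 4]], sizes [1, 4].
The number of connected components (and the multiset of component sizes) is an isomorphism invariant — an isomorphism maps each component of G1 bijectively onto a component of G2. Since G1 has 1 component(s) and G2 has 2, they cannot be isomorphic.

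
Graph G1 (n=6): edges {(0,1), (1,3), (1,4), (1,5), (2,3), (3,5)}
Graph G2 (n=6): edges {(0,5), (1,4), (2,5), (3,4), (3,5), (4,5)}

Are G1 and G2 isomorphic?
Yes, isomorphic

The graphs are isomorphic.
One valid mapping φ: V(G1) → V(G2): 0→0, 1→5, 2→1, 3→4, 4→2, 5→3

Verify φ preserves adjacency — for each edge of G1, its image is an edge of G2:
  (0,1) → (φ(0),φ(1)) = (0,5) ∈ E(G2) ✓
  (1,3) → (φ(1),φ(3)) = (4,5) ∈ E(G2) ✓
  (1,4) → (φ(1),φ(4)) = (2,5) ∈ E(G2) ✓
  (1,5) → (φ(1),φ(5)) = (3,5) ∈ E(G2) ✓
  (2,3) → (φ(2),φ(3)) = (1,4) ∈ E(G2) ✓
  (3,5) → (φ(3),φ(5)) = (3,4) ∈ E(G2) ✓
All 6 edges of G1 map to edges of G2, and |E(G1)| = |E(G2)| = 6, so φ is a bijection on edges as well as vertices. Hence G1 ≅ G2.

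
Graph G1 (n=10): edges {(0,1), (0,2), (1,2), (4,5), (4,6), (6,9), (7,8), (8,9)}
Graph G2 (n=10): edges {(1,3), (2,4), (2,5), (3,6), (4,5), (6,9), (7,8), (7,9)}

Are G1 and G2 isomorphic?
Yes, isomorphic

The graphs are isomorphic.
One valid mapping φ: V(G1) → V(G2): 0→5, 1→4, 2→2, 3→0, 4→7, 5→8, 6→9, 7→1, 8→3, 9→6

Verify φ preserves adjacency — for each edge of G1, its image is an edge of G2:
  (0,1) → (φ(0),φ(1)) = (4,5) ∈ E(G2) ✓
  (0,2) → (φ(0),φ(2)) = (2,5) ∈ E(G2) ✓
  (1,2) → (φ(1),φ(2)) = (2,4) ∈ E(G2) ✓
  (4,5) → (φ(4),φ(5)) = (7,8) ∈ E(G2) ✓
  (4,6) → (φ(4),φ(6)) = (7,9) ∈ E(G2) ✓
  (6,9) → (φ(6),φ(9)) = (6,9) ∈ E(G2) ✓
  (7,8) → (φ(7),φ(8)) = (1,3) ∈ E(G2) ✓
  (8,9) → (φ(8),φ(9)) = (3,6) ∈ E(G2) ✓
All 8 edges of G1 map to edges of G2, and |E(G1)| = |E(G2)| = 8, so φ is a bijection on edges as well as vertices. Hence G1 ≅ G2.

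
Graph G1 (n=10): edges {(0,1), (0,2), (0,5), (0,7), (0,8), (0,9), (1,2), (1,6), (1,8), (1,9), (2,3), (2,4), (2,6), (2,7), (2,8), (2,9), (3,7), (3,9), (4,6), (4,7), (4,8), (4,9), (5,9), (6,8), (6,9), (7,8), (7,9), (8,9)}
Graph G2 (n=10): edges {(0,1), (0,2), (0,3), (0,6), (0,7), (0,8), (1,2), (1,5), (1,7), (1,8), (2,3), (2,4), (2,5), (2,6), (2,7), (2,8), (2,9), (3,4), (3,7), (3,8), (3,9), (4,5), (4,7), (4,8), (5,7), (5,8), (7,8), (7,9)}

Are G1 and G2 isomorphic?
Yes, isomorphic

The graphs are isomorphic.
One valid mapping φ: V(G1) → V(G2): 0→0, 1→1, 2→7, 3→9, 4→4, 5→6, 6→5, 7→3, 8→8, 9→2

Verify φ preserves adjacency — for each edge of G1, its image is an edge of G2:
  (0,1) → (φ(0),φ(1)) = (0,1) ∈ E(G2) ✓
  (0,2) → (φ(0),φ(2)) = (0,7) ∈ E(G2) ✓
  (0,5) → (φ(0),φ(5)) = (0,6) ∈ E(G2) ✓
  (0,7) → (φ(0),φ(7)) = (0,3) ∈ E(G2) ✓
  (0,8) → (φ(0),φ(8)) = (0,8) ∈ E(G2) ✓
  (0,9) → (φ(0),φ(9)) = (0,2) ∈ E(G2) ✓
  (1,2) → (φ(1),φ(2)) = (1,7) ∈ E(G2) ✓
  (1,6) → (φ(1),φ(6)) = (1,5) ∈ E(G2) ✓
  (1,8) → (φ(1),φ(8)) = (1,8) ∈ E(G2) ✓
  (1,9) → (φ(1),φ(9)) = (1,2) ∈ E(G2) ✓
  (2,3) → (φ(2),φ(3)) = (7,9) ∈ E(G2) ✓
  (2,4) → (φ(2),φ(4)) = (4,7) ∈ E(G2) ✓
  (2,6) → (φ(2),φ(6)) = (5,7) ∈ E(G2) ✓
  (2,7) → (φ(2),φ(7)) = (3,7) ∈ E(G2) ✓
  (2,8) → (φ(2),φ(8)) = (7,8) ∈ E(G2) ✓
  (2,9) → (φ(2),φ(9)) = (2,7) ∈ E(G2) ✓
  (3,7) → (φ(3),φ(7)) = (3,9) ∈ E(G2) ✓
  (3,9) → (φ(3),φ(9)) = (2,9) ∈ E(G2) ✓
  (4,6) → (φ(4),φ(6)) = (4,5) ∈ E(G2) ✓
  (4,7) → (φ(4),φ(7)) = (3,4) ∈ E(G2) ✓
  (4,8) → (φ(4),φ(8)) = (4,8) ∈ E(G2) ✓
  (4,9) → (φ(4),φ(9)) = (2,4) ∈ E(G2) ✓
  (5,9) → (φ(5),φ(9)) = (2,6) ∈ E(G2) ✓
  (6,8) → (φ(6),φ(8)) = (5,8) ∈ E(G2) ✓
  (6,9) → (φ(6),φ(9)) = (2,5) ∈ E(G2) ✓
  (7,8) → (φ(7),φ(8)) = (3,8) ∈ E(G2) ✓
  (7,9) → (φ(7),φ(9)) = (2,3) ∈ E(G2) ✓
  (8,9) → (φ(8),φ(9)) = (2,8) ∈ E(G2) ✓
All 28 edges of G1 map to edges of G2, and |E(G1)| = |E(G2)| = 28, so φ is a bijection on edges as well as vertices. Hence G1 ≅ G2.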